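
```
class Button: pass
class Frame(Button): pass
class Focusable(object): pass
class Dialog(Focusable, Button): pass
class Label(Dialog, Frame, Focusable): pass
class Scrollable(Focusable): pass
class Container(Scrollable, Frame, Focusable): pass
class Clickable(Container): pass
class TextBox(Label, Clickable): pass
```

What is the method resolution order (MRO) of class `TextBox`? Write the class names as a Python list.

[TextBox, Label, Dialog, Clickable, Container, Scrollable, Frame, Focusable, Button, object]

L[TextBox] = TextBox + merge(L[Label], L[Clickable], [Label Clickable])
  take Label:  [Label Dialog Frame Focusable Button object] + [Clickable Container Scrollable Frame Focusable Button object] + [Label Clickable]
  take Dialog:  [Dialog Frame Focusable Button object] + [Clickable Container Scrollable Frame Focusable Button object] + [Clickable]
  take Clickable:  [Frame Focusable Button object] + [Clickable Container Scrollable Frame Focusable Button object] + [Clickable]
  take Container:  [Frame Focusable Button object] + [Container Scrollable Frame Focusable Button object]
  take Scrollable:  [Frame Focusable Button object] + [Scrollable Frame Focusable Button object]
  take Frame:  [Frame Focusable Button object] + [Frame Focusable Button object]
  take Focusable:  [Focusable Button object] + [Focusable Button object]
  take Button:  [Button object] + [Button object]
  take object:  [object] + [object]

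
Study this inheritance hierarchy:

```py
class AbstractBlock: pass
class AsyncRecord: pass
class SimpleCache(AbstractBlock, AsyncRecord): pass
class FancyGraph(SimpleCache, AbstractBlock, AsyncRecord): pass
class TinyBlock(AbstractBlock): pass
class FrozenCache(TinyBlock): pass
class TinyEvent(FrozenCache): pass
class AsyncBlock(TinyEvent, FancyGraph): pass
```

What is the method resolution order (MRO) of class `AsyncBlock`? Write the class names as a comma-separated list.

L[AsyncBlock] = AsyncBlock + merge(L[TinyEvent], L[FancyGraph], [TinyEvent FancyGraph])
  take TinyEvent:  [TinyEvent FrozenCache TinyBlock AbstractBlock object] + [FancyGraph SimpleCache AbstractBlock AsyncRecord object] + [TinyEvent FancyGraph]
  take FrozenCache:  [FrozenCache TinyBlock AbstractBlock object] + [FancyGraph SimpleCache AbstractBlock AsyncRecord object] + [FancyGraph]
  take TinyBlock:  [TinyBlock AbstractBlock object] + [FancyGraph SimpleCache AbstractBlock AsyncRecord object] + [FancyGraph]
  take FancyGraph:  [AbstractBlock object] + [FancyGraph SimpleCache AbstractBlock AsyncRecord object] + [FancyGraph]
  take SimpleCache:  [AbstractBlock object] + [SimpleCache AbstractBlock AsyncRecord object]
  take AbstractBlock:  [AbstractBlock object] + [AbstractBlock AsyncRecord object]
  take AsyncRecord:  [object] + [AsyncRecord object]
  take object:  [object] + [object]

AsyncBlock, TinyEvent, FrozenCache, TinyBlock, FancyGraph, SimpleCache, AbstractBlock, AsyncRecord, object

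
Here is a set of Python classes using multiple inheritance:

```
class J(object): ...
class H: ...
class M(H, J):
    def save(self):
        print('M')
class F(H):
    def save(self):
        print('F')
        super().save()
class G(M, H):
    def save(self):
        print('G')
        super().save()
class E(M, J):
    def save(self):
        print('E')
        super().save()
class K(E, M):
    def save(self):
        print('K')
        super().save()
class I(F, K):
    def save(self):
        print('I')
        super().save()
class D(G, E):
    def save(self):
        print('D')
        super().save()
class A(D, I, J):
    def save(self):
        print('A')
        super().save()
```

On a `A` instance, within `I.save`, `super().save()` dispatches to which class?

F

L[A] = A + merge(L[D], L[I], L[J], [D I J])
  take D:  [D G E M H J object] + [I F K E M H J object] + [J object] + [D I J]
  take G:  [G E M H J object] + [I F K E M H J object] + [J object] + [I J]
  take I:  [E M H J object] + [I F K E M H J object] + [J object] + [I J]
  take F:  [E M H J object] + [F K E M H J object] + [J object] + [J]
  take K:  [E M H J object] + [K E M H J object] + [J object] + [J]
  take E:  [E M H J object] + [E M H J object] + [J object] + [J]
  take M:  [M H J object] + [M H J object] + [J object] + [J]
  take H:  [H J object] + [H J object] + [J object] + [J]
  take J:  [J object] + [J object] + [J object] + [J]
  take object:  [object] + [object] + [object]
MRO: A D G I F K E M H J object
super() in I.save on a A instance goes to the class after I in A's MRO: F.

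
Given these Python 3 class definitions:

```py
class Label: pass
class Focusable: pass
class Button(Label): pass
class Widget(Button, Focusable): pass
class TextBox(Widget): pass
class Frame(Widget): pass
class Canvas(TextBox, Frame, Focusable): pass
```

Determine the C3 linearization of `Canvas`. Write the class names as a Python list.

[Canvas, TextBox, Frame, Widget, Button, Label, Focusable, object]

L[Canvas] = Canvas + merge(L[TextBox], L[Frame], L[Focusable], [TextBox Frame Focusable])
  take TextBox:  [TextBox Widget Button Label Focusable object] + [Frame Widget Button Label Focusable object] + [Focusable object] + [TextBox Frame Focusable]
  take Frame:  [Widget Button Label Focusable object] + [Frame Widget Button Label Focusable object] + [Focusable object] + [Frame Focusable]
  take Widget:  [Widget Button Label Focusable object] + [Widget Button Label Focusable object] + [Focusable object] + [Focusable]
  take Button:  [Button Label Focusable object] + [Button Label Focusable object] + [Focusable object] + [Focusable]
  take Label:  [Label Focusable object] + [Label Focusable object] + [Focusable object] + [Focusable]
  take Focusable:  [Focusable object] + [Focusable object] + [Focusable object] + [Focusable]
  take object:  [object] + [object] + [object]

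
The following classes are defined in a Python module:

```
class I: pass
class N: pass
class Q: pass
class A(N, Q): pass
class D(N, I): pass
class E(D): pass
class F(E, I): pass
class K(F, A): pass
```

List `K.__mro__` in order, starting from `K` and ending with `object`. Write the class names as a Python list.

[K, F, E, D, A, N, I, Q, object]

L[K] = K + merge(L[F], L[A], [F A])
  take F:  [F E D N I object] + [A N Q object] + [F A]
  take E:  [E D N I object] + [A N Q object] + [A]
  take D:  [D N I object] + [A N Q object] + [A]
  take A:  [N I object] + [A N Q object] + [A]
  take N:  [N I object] + [N Q object]
  take I:  [I object] + [Q object]
  take Q:  [object] + [Q object]
  take object:  [object] + [object]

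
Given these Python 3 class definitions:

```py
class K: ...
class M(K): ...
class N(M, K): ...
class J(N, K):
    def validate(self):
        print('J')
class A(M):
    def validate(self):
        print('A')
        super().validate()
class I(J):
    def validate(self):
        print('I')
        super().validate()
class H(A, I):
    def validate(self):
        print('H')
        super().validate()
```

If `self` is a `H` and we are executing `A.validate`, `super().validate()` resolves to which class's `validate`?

I

L[H] = H + merge(L[A], L[I], [A I])
  take A:  [A M K object] + [I J N M K object] + [A I]
  take I:  [M K object] + [I J N M K object] + [I]
  take J:  [M K object] + [J N M K object]
  take N:  [M K object] + [N M K object]
  take M:  [M K object] + [M K object]
  take K:  [K object] + [K object]
  take object:  [object] + [object]
MRO: H A I J N M K object
super() in A.validate on a H instance goes to the class after A in H's MRO: I.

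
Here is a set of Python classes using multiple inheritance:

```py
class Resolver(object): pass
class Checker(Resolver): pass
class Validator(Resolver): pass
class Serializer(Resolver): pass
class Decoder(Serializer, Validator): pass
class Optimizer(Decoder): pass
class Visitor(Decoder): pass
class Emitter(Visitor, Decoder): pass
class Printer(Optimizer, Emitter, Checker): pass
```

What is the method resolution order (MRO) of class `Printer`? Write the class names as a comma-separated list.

L[Printer] = Printer + merge(L[Optimizer], L[Emitter], L[Checker], [Optimizer Emitter Checker])
  take Optimizer:  [Optimizer Decoder Serializer Validator Resolver object] + [Emitter Visitor Decoder Serializer Validator Resolver object] + [Checker Resolver object] + [Optimizer Emitter Checker]
  take Emitter:  [Decoder Serializer Validator Resolver object] + [Emitter Visitor Decoder Serializer Validator Resolver object] + [Checker Resolver object] + [Emitter Checker]
  take Visitor:  [Decoder Serializer Validator Resolver object] + [Visitor Decoder Serializer Validator Resolver object] + [Checker Resolver object] + [Checker]
  take Decoder:  [Decoder Serializer Validator Resolver object] + [Decoder Serializer Validator Resolver object] + [Checker Resolver object] + [Checker]
  take Serializer:  [Serializer Validator Resolver object] + [Serializer Validator Resolver object] + [Checker Resolver object] + [Checker]
  take Validator:  [Validator Resolver object] + [Validator Resolver object] + [Checker Resolver object] + [Checker]
  take Checker:  [Resolver object] + [Resolver object] + [Checker Resolver object] + [Checker]
  take Resolver:  [Resolver object] + [Resolver object] + [Resolver object]
  take object:  [object] + [object] + [object]

Printer, Optimizer, Emitter, Visitor, Decoder, Serializer, Validator, Checker, Resolver, object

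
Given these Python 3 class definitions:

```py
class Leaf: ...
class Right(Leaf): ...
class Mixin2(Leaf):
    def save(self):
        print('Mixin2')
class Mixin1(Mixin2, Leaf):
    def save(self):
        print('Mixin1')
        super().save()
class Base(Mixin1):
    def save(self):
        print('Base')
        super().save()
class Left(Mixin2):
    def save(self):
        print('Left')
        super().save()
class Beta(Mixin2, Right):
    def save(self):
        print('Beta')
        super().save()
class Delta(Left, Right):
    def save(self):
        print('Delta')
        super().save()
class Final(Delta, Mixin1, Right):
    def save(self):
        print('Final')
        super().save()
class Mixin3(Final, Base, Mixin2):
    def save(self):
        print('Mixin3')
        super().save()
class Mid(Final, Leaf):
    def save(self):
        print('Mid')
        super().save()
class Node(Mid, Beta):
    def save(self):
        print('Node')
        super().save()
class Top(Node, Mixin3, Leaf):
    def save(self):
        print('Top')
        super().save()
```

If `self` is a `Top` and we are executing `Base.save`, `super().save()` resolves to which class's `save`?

L[Top] = Top + merge(L[Node], L[Mixin3], L[Leaf], [Node Mixin3 Leaf])
  take Node:  [Node Mid Final Delta Left Mixin1 Beta Mixin2 Right Leaf object] + [Mixin3 Final Delta Left Base Mixin1 Mixin2 Right Leaf object] + [Leaf object] + [Node Mixin3 Leaf]
  take Mid:  [Mid Final Delta Left Mixin1 Beta Mixin2 Right Leaf object] + [Mixin3 Final Delta Left Base Mixin1 Mixin2 Right Leaf object] + [Leaf object] + [Mixin3 Leaf]
  take Mixin3:  [Final Delta Left Mixin1 Beta Mixin2 Right Leaf object] + [Mixin3 Final Delta Left Base Mixin1 Mixin2 Right Leaf object] + [Leaf object] + [Mixin3 Leaf]
  take Final:  [Final Delta Left Mixin1 Beta Mixin2 Right Leaf object] + [Final Delta Left Base Mixin1 Mixin2 Right Leaf object] + [Leaf object] + [Leaf]
  take Delta:  [Delta Left Mixin1 Beta Mixin2 Right Leaf object] + [Delta Left Base Mixin1 Mixin2 Right Leaf object] + [Leaf object] + [Leaf]
  take Left:  [Left Mixin1 Beta Mixin2 Right Leaf object] + [Left Base Mixin1 Mixin2 Right Leaf object] + [Leaf object] + [Leaf]
  take Base:  [Mixin1 Beta Mixin2 Right Leaf object] + [Base Mixin1 Mixin2 Right Leaf object] + [Leaf object] + [Leaf]
  take Mixin1:  [Mixin1 Beta Mixin2 Right Leaf object] + [Mixin1 Mixin2 Right Leaf object] + [Leaf object] + [Leaf]
  take Beta:  [Beta Mixin2 Right Leaf object] + [Mixin2 Right Leaf object] + [Leaf object] + [Leaf]
  take Mixin2:  [Mixin2 Right Leaf object] + [Mixin2 Right Leaf object] + [Leaf object] + [Leaf]
  take Right:  [Right Leaf object] + [Right Leaf object] + [Leaf object] + [Leaf]
  take Leaf:  [Leaf object] + [Leaf object] + [Leaf object] + [Leaf]
  take object:  [object] + [object] + [object]
MRO: Top Node Mid Mixin3 Final Delta Left Base Mixin1 Beta Mixin2 Right Leaf object
super() in Base.save on a Top instance goes to the class after Base in Top's MRO: Mixin1.

Mixin1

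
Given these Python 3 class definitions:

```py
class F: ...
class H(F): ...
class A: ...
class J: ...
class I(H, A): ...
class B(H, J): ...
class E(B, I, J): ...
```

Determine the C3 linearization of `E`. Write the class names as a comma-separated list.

E, B, I, H, F, J, A, object

L[E] = E + merge(L[B], L[I], L[J], [B I J])
  take B:  [B H F J object] + [I H F A object] + [J object] + [B I J]
  take I:  [H F J object] + [I H F A object] + [J object] + [I J]
  take H:  [H F J object] + [H F A object] + [J object] + [J]
  take F:  [F J object] + [F A object] + [J object] + [J]
  take J:  [J object] + [A object] + [J object] + [J]
  take A:  [object] + [A object] + [object]
  take object:  [object] + [object] + [object]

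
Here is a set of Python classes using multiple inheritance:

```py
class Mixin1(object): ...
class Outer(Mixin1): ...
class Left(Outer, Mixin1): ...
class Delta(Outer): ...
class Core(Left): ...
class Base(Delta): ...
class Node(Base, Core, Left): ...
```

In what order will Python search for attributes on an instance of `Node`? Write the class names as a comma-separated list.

Node, Base, Delta, Core, Left, Outer, Mixin1, object

L[Node] = Node + merge(L[Base], L[Core], L[Left], [Base Core Left])
  take Base:  [Base Delta Outer Mixin1 object] + [Core Left Outer Mixin1 object] + [Left Outer Mixin1 object] + [Base Core Left]
  take Delta:  [Delta Outer Mixin1 object] + [Core Left Outer Mixin1 object] + [Left Outer Mixin1 object] + [Core Left]
  take Core:  [Outer Mixin1 object] + [Core Left Outer Mixin1 object] + [Left Outer Mixin1 object] + [Core Left]
  take Left:  [Outer Mixin1 object] + [Left Outer Mixin1 object] + [Left Outer Mixin1 object] + [Left]
  take Outer:  [Outer Mixin1 object] + [Outer Mixin1 object] + [Outer Mixin1 object]
  take Mixin1:  [Mixin1 object] + [Mixin1 object] + [Mixin1 object]
  take object:  [object] + [object] + [object]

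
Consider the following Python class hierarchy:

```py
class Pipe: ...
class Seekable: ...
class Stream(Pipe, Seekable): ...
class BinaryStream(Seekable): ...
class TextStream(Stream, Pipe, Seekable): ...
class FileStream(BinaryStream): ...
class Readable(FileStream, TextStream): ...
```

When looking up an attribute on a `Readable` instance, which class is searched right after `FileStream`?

BinaryStream

L[Readable] = Readable + merge(L[FileStream], L[TextStream], [FileStream TextStream])
  take FileStream:  [FileStream BinaryStream Seekable object] + [TextStream Stream Pipe Seekable object] + [FileStream TextStream]
  take BinaryStream:  [BinaryStream Seekable object] + [TextStream Stream Pipe Seekable object] + [TextStream]
  take TextStream:  [Seekable object] + [TextStream Stream Pipe Seekable object] + [TextStream]
  take Stream:  [Seekable object] + [Stream Pipe Seekable object]
  take Pipe:  [Seekable object] + [Pipe Seekable object]
  take Seekable:  [Seekable object] + [Seekable object]
  take object:  [object] + [object]
MRO: Readable FileStream BinaryStream TextStream Stream Pipe Seekable object
FileStream is at position 1; next is BinaryStream.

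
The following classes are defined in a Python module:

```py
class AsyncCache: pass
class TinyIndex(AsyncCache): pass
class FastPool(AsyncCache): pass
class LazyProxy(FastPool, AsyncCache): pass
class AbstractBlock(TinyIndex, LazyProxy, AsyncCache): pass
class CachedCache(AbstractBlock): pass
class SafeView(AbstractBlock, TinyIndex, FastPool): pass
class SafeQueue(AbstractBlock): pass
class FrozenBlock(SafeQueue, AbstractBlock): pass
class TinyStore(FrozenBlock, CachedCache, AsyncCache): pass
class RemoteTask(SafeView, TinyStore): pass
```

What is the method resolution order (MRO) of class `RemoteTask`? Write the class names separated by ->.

L[RemoteTask] = RemoteTask + merge(L[SafeView], L[TinyStore], [SafeView TinyStore])
  take SafeView:  [SafeView AbstractBlock TinyIndex LazyProxy FastPool AsyncCache object] + [TinyStore FrozenBlock SafeQueue CachedCache AbstractBlock TinyIndex LazyProxy FastPool AsyncCache object] + [SafeView TinyStore]
  take TinyStore:  [AbstractBlock TinyIndex LazyProxy FastPool AsyncCache object] + [TinyStore FrozenBlock SafeQueue CachedCache AbstractBlock TinyIndex LazyProxy FastPool AsyncCache object] + [TinyStore]
  take FrozenBlock:  [AbstractBlock TinyIndex LazyProxy FastPool AsyncCache object] + [FrozenBlock SafeQueue CachedCache AbstractBlock TinyIndex LazyProxy FastPool AsyncCache object]
  take SafeQueue:  [AbstractBlock TinyIndex LazyProxy FastPool AsyncCache object] + [SafeQueue CachedCache AbstractBlock TinyIndex LazyProxy FastPool AsyncCache object]
  take CachedCache:  [AbstractBlock TinyIndex LazyProxy FastPool AsyncCache object] + [CachedCache AbstractBlock TinyIndex LazyProxy FastPool AsyncCache object]
  take AbstractBlock:  [AbstractBlock TinyIndex LazyProxy FastPool AsyncCache object] + [AbstractBlock TinyIndex LazyProxy FastPool AsyncCache object]
  take TinyIndex:  [TinyIndex LazyProxy FastPool AsyncCache object] + [TinyIndex LazyProxy FastPool AsyncCache object]
  take LazyProxy:  [LazyProxy FastPool AsyncCache object] + [LazyProxy FastPool AsyncCache object]
  take FastPool:  [FastPool AsyncCache object] + [FastPool AsyncCache object]
  take AsyncCache:  [AsyncCache object] + [AsyncCache object]
  take object:  [object] + [object]

RemoteTask -> SafeView -> TinyStore -> FrozenBlock -> SafeQueue -> CachedCache -> AbstractBlock -> TinyIndex -> LazyProxy -> FastPool -> AsyncCache -> object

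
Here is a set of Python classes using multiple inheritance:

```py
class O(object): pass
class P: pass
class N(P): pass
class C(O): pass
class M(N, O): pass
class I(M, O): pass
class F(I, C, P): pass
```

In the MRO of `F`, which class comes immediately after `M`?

L[F] = F + merge(L[I], L[C], L[P], [I C P])
  take I:  [I M N P O object] + [C O object] + [P object] + [I C P]
  take M:  [M N P O object] + [C O object] + [P object] + [C P]
  take N:  [N P O object] + [C O object] + [P object] + [C P]
  take C:  [P O object] + [C O object] + [P object] + [C P]
  take P:  [P O object] + [O object] + [P object] + [P]
  take O:  [O object] + [O object] + [object]
  take object:  [object] + [object] + [object]
MRO: F I M N C P O object
M is at position 2; next is N.

N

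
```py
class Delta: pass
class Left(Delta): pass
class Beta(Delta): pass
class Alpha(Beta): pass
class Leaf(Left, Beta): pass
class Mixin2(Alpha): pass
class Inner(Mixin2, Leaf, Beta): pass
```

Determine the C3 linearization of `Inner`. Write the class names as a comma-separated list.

Inner, Mixin2, Alpha, Leaf, Left, Beta, Delta, object

L[Inner] = Inner + merge(L[Mixin2], L[Leaf], L[Beta], [Mixin2 Leaf Beta])
  take Mixin2:  [Mixin2 Alpha Beta Delta object] + [Leaf Left Beta Delta object] + [Beta Delta object] + [Mixin2 Leaf Beta]
  take Alpha:  [Alpha Beta Delta object] + [Leaf Left Beta Delta object] + [Beta Delta object] + [Leaf Beta]
  take Leaf:  [Beta Delta object] + [Leaf Left Beta Delta object] + [Beta Delta object] + [Leaf Beta]
  take Left:  [Beta Delta object] + [Left Beta Delta object] + [Beta Delta object] + [Beta]
  take Beta:  [Beta Delta object] + [Beta Delta object] + [Beta Delta object] + [Beta]
  take Delta:  [Delta object] + [Delta object] + [Delta object]
  take object:  [object] + [object] + [object]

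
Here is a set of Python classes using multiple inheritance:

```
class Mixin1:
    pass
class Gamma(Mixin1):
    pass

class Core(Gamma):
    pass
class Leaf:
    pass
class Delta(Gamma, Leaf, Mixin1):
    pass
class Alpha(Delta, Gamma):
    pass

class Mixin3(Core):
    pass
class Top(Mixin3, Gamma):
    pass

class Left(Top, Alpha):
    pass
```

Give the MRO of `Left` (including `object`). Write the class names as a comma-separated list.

Left, Top, Mixin3, Core, Alpha, Delta, Gamma, Leaf, Mixin1, object

L[Left] = Left + merge(L[Top], L[Alpha], [Top Alpha])
  take Top:  [Top Mixin3 Core Gamma Mixin1 object] + [Alpha Delta Gamma Leaf Mixin1 object] + [Top Alpha]
  take Mixin3:  [Mixin3 Core Gamma Mixin1 object] + [Alpha Delta Gamma Leaf Mixin1 object] + [Alpha]
  take Core:  [Core Gamma Mixin1 object] + [Alpha Delta Gamma Leaf Mixin1 object] + [Alpha]
  take Alpha:  [Gamma Mixin1 object] + [Alpha Delta Gamma Leaf Mixin1 object] + [Alpha]
  take Delta:  [Gamma Mixin1 object] + [Delta Gamma Leaf Mixin1 object]
  take Gamma:  [Gamma Mixin1 object] + [Gamma Leaf Mixin1 object]
  take Leaf:  [Mixin1 object] + [Leaf Mixin1 object]
  take Mixin1:  [Mixin1 object] + [Mixin1 object]
  take object:  [object] + [object]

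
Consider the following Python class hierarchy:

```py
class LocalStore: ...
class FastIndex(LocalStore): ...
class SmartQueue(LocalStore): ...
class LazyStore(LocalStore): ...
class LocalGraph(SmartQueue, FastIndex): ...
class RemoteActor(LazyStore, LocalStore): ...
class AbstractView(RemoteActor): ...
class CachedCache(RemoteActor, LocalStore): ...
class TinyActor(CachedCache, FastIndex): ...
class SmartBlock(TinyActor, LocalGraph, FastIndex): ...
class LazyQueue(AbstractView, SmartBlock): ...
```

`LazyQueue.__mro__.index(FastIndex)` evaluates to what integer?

9

L[LazyQueue] = LazyQueue + merge(L[AbstractView], L[SmartBlock], [AbstractView SmartBlock])
  take AbstractView:  [AbstractView RemoteActor LazyStore LocalStore object] + [SmartBlock TinyActor CachedCache RemoteActor LazyStore LocalGraph SmartQueue FastIndex LocalStore object] + [AbstractView SmartBlock]
  take SmartBlock:  [RemoteActor LazyStore LocalStore object] + [SmartBlock TinyActor CachedCache RemoteActor LazyStore LocalGraph SmartQueue FastIndex LocalStore object] + [SmartBlock]
  take TinyActor:  [RemoteActor LazyStore LocalStore object] + [TinyActor CachedCache RemoteActor LazyStore LocalGraph SmartQueue FastIndex LocalStore object]
  take CachedCache:  [RemoteActor LazyStore LocalStore object] + [CachedCache RemoteActor LazyStore LocalGraph SmartQueue FastIndex LocalStore object]
  take RemoteActor:  [RemoteActor LazyStore LocalStore object] + [RemoteActor LazyStore LocalGraph SmartQueue FastIndex LocalStore object]
  take LazyStore:  [LazyStore LocalStore object] + [LazyStore LocalGraph SmartQueue FastIndex LocalStore object]
  take LocalGraph:  [LocalStore object] + [LocalGraph SmartQueue FastIndex LocalStore object]
  take SmartQueue:  [LocalStore object] + [SmartQueue FastIndex LocalStore object]
  take FastIndex:  [LocalStore object] + [FastIndex LocalStore object]
  take LocalStore:  [LocalStore object] + [LocalStore object]
  take object:  [object] + [object]
MRO: LazyQueue AbstractView SmartBlock TinyActor CachedCache RemoteActor LazyStore LocalGraph SmartQueue FastIndex LocalStore object
FastIndex sits at index 9.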